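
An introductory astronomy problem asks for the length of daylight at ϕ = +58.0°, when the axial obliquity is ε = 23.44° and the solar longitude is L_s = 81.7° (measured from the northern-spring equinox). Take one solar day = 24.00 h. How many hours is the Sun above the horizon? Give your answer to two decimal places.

Solar declination: sin δ = sin ε · sin L_s = sin 23.44° × sin 81.7° = 0.39362, so δ = +23.180°.
cos h₀ = −tan ϕ · tan δ = −tan(+58.0°) × tan(+23.180°) = -0.6852, so h₀ = 2.3257 rad = 133.25°.
Daylight = 2h₀/(2π) × 24.00 h = (2.3257/π) × 24.00 = 17.77 h.

17.77 h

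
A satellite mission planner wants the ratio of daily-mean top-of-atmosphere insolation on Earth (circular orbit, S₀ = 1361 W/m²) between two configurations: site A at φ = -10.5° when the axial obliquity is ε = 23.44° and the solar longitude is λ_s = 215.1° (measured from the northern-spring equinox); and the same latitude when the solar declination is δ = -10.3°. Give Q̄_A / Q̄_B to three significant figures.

— Configuration A (φ=-10.5°):
Solar declination: sin δ = sin ε · sin λ_s = sin 23.44° × sin 215.1° = -0.22873, so δ = -13.222°.
cos H₀ = −tan(-10.5°) tan(-13.222°) = -0.0435, H₀ = 1.6144 rad.
Bracket: H₀ sin φ sin δ + cos φ cos δ sin H₀ = 1.6144×-0.18224×-0.22873 + 0.98325×0.97349×0.99905 = 0.067294 + 0.956275 = 1.023569.
Q̄ = (S₀/π) × [bracket] = (1361/π) × 1.023569 = 443.43 W/m².
— Configuration B (φ=-10.5°):
cos H₀ = −tan(-10.5°) tan(-10.300°) = -0.0337, H₀ = 1.6045 rad.
Bracket: H₀ sin φ sin δ + cos φ cos δ sin H₀ = 1.6045×-0.18224×-0.17880 + 0.98325×0.98389×0.99943 = 0.052282 + 0.966858 = 1.019140.
Q̄ = (S₀/π) × [bracket] = (1361/π) × 1.019140 = 441.51 W/m².
Ratio Q̄_A / Q̄_B = 443.43 / 441.51 = 1.004.

Q̄_A / Q̄_B ≈ 1.00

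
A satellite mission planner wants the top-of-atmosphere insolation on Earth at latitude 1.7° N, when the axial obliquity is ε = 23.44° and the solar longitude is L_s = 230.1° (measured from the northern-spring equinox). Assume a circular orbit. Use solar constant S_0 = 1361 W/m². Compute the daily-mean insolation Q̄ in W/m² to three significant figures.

Q̄ ≈ 406 W/m²

Solar declination: sin δ = sin ε · sin L_s = sin 23.44° × sin 230.1° = -0.30517, so δ = -17.768°.
cos h₀ = −tan(+1.7°) tan(-17.768°) = 0.0095, h₀ = 1.5613 rad.
Bracket: h₀ sin ϕ sin δ + cos ϕ cos δ sin h₀ = 1.5613×0.02967×-0.30517 + 0.99956×0.95230×0.99995 = -0.014137 + 0.951833 = 0.937696.
Q̄ = (S_0/π) × [bracket] = (1361/π) × 0.937696 = 406.2 W/m².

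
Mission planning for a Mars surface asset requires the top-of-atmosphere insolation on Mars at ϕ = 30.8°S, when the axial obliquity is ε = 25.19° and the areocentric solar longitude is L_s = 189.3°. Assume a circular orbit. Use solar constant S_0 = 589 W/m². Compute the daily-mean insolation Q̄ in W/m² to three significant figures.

Q̄ ≈ 171 W/m²

sin δ = sin 25.19° × sin 189.3° = -0.06878, so δ = -3.944°.
cos h₀ = −tan(-30.8°) tan(-3.944°) = -0.0411, h₀ = 1.6119 rad.
Bracket: h₀ sin ϕ sin δ + cos ϕ cos δ sin h₀ = 1.6119×-0.51204×-0.06878 + 0.85896×0.99763×0.99916 = 0.056768 + 0.856204 = 0.912972.
Q̄ = (S_0/π) × [bracket] = (589/π) × 0.912972 = 171.2 W/m².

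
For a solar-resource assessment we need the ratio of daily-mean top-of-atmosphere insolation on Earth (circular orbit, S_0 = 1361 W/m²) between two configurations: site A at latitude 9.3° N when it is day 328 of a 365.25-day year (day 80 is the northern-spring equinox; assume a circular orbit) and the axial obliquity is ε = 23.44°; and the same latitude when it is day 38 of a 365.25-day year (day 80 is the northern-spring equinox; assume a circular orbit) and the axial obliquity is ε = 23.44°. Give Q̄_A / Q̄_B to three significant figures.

Q̄_A / Q̄_B ≈ 0.939

— Configuration A (ϕ=+9.3°):
Solar longitude: L_s = 360° × (328 − 80)/365.25 = 244.435°.
sin δ = sin 23.44° × sin 244.435° = -0.35884, so δ = -21.029°.
cos h₀ = −tan(+9.3°) tan(-21.029°) = 0.0630, h₀ = 1.5078 rad.
Bracket: h₀ sin ϕ sin δ + cos ϕ cos δ sin h₀ = 1.5078×0.16160×-0.35884 + 0.98686×0.93340×0.99802 = -0.087435 + 0.919311 = 0.831876.
Q̄ = (S_0/π) × [bracket] = (1361/π) × 0.831876 = 360.39 W/m².
— Configuration B (ϕ=+9.3°):
Solar longitude: L_s = 360° × (38 − 80)/365.25 = -41.396°, i.e. -41.396° + 360° = 318.604°.
sin δ = sin 23.44° × sin 318.604° = -0.26304, so δ = -15.251°.
cos h₀ = −tan(+9.3°) tan(-15.251°) = 0.0446, h₀ = 1.5261 rad.
Bracket: h₀ sin ϕ sin δ + cos ϕ cos δ sin h₀ = 1.5261×0.16160×-0.26304 + 0.98686×0.96478×0.99900 = -0.064870 + 0.951151 = 0.886281.
Q̄ = (S_0/π) × [bracket] = (1361/π) × 0.886281 = 383.95 W/m².
Ratio Q̄_A / Q̄_B = 360.39 / 383.95 = 0.9386.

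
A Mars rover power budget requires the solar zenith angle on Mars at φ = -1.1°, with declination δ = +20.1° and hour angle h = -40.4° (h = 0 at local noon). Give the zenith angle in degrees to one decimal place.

θ_z = 44.9°

cos θ_z = sin φ sin δ + cos φ cos δ cos h = -0.006597 + 0.715024 = 0.708427.
θ_z = arccos(0.708427) = 44.9°.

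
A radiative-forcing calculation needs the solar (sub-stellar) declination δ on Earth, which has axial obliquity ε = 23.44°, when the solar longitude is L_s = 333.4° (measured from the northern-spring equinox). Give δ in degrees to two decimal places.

sin δ = sin ε · sin L_s = sin 23.44° × sin 333.4° = -0.178113.
δ = arcsin(-0.178113) = -10.26°.

δ = -10.26°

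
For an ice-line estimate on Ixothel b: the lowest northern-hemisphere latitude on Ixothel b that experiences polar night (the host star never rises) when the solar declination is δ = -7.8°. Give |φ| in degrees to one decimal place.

Polar night requires cos H₀ = −tan φ tan δ ≥ 1, i.e. tan φ tan δ ≤ −1.
The boundary is |tan φ| · |tan δ| = 1, so |φ| = 90° − |δ| = 90° − 7.8° = 82.2° in the northern hemisphere.

|φ| = 82.2°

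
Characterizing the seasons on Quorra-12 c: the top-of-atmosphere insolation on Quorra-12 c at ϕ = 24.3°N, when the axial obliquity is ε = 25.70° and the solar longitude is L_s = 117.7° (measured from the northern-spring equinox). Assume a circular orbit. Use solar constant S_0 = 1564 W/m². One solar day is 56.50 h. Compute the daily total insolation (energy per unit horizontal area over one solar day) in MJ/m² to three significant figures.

112 MJ/m²

Solar declination: sin δ = sin ε · sin L_s = sin 25.70° × sin 117.7° = 0.38396, so δ = +22.579°.
cos h₀ = −tan(+24.3°) tan(+22.579°) = -0.1878, h₀ = 1.7597 rad.
Bracket: h₀ sin ϕ sin δ + cos ϕ cos δ sin h₀ = 1.7597×0.41151×0.38396 + 0.91140×0.92335×0.98222 = 0.278039 + 0.826579 = 1.104618.
Q̄ = (S_0/π) × [bracket] = (1564/π) × 1.104618 = 549.92 W/m².
Daily total = Q̄ × 56.50 h × 3600 s/h = 549.92 × 56.50 × 3600 / 10⁶ = 111.9 MJ/m².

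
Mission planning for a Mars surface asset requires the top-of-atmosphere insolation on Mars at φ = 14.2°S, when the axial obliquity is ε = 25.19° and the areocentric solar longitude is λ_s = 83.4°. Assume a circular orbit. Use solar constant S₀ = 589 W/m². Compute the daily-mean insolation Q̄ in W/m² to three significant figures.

Q̄ ≈ 135 W/m²

sin δ = sin 25.19° × sin 83.4° = 0.42280, so δ = +25.012°.
cos H₀ = −tan(-14.2°) tan(+25.012°) = 0.1181, H₀ = 1.4525 rad.
Bracket: H₀ sin φ sin δ + cos φ cos δ sin H₀ = 1.4525×-0.24531×0.42280 + 0.96945×0.90622×0.99301 = -0.150649 + 0.872394 = 0.721745.
Q̄ = (S₀/π) × [bracket] = (589/π) × 0.721745 = 135.3 W/m².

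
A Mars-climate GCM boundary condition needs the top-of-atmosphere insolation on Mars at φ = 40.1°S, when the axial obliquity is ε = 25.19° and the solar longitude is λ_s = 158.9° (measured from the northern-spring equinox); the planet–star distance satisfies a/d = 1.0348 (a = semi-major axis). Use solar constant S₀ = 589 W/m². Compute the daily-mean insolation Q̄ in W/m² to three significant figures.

Q̄ ≈ 122 W/m²

Solar declination: sin δ = sin ε · sin λ_s = sin 25.19° × sin 158.9° = 0.15322, so δ = +8.814°.
cos H₀ = −tan(-40.1°) tan(+8.814°) = 0.1306, H₀ = 1.4399 rad.
Bracket: H₀ sin φ sin δ + cos φ cos δ sin H₀ = 1.4399×-0.64412×0.15322 + 0.76492×0.98819×0.99144 = -0.142107 + 0.749416 = 0.607309.
Inverse-square distance factor (a/d)² = 1.0348² = 1.070811.
Q̄ = (S₀/π) × 1.070811 × [bracket] = (589/π) × 1.070811 × 0.607309 = 121.9 W/m².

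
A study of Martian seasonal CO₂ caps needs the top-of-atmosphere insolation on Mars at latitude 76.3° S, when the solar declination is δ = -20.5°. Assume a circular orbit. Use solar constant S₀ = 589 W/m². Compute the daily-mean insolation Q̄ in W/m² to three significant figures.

cos H₀ = −tan(-76.3°) tan(-20.500°) = -1.5337 ≤ −1 ⇒ polar day, H₀ = π.
Bracket: H₀ sin φ sin δ + cos φ cos δ sin H₀ = 3.1416×-0.97155×-0.35021 + 0.23684×0.93667×0.00000 = 1.068918 + 0.000000 = 1.068918.
Q̄ = (S₀/π) × [bracket] = (589/π) × 1.068918 = 200.4 W/m².

Q̄ ≈ 200 W/m²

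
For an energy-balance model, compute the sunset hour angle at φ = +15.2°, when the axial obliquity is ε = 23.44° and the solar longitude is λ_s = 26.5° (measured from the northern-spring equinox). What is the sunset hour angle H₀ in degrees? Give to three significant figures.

Solar declination: sin δ = sin ε · sin λ_s = sin 23.44° × sin 26.5° = 0.17749, so δ = +10.224°.
cos H₀ = −tan φ · tan δ = −tan(+15.2°) × tan(+10.224°) = -0.0490, so H₀ = 1.6198 rad = 92.81°.

H₀ = 92.8°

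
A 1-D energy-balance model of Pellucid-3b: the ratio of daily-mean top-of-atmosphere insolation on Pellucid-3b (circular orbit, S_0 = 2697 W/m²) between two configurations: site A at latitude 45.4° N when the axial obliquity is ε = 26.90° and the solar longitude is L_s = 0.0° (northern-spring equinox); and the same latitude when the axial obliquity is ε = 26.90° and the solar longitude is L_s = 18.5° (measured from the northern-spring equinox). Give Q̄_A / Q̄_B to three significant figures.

Q̄_A / Q̄_B ≈ 0.814

— Configuration A (ϕ=+45.4°):
Solar declination: sin δ = sin ε · sin L_s = sin 26.90° × sin 0.0° = 0.00000, so δ = +0.000°.
cos h₀ = −tan(+45.4°) tan(+0.000°) = -0.0000, h₀ = 1.5708 rad.
Bracket: h₀ sin ϕ sin δ + cos ϕ cos δ sin h₀ = 1.5708×0.71203×0.00000 + 0.70215×1.00000×1.00000 = 0.000000 + 0.702150 = 0.702150.
Q̄ = (S_0/π) × [bracket] = (2697/π) × 0.702150 = 602.78 W/m².
— Configuration B (ϕ=+45.4°):
Solar declination: sin δ = sin ε · sin L_s = sin 26.90° × sin 18.5° = 0.14356, so δ = +8.254°.
cos h₀ = −tan(+45.4°) tan(+8.254°) = -0.1471, h₀ = 1.7184 rad.
Bracket: h₀ sin ϕ sin δ + cos ϕ cos δ sin h₀ = 1.7184×0.71203×0.14356 + 0.70215×0.98964×0.98912 = 0.175653 + 0.687315 = 0.862968.
Q̄ = (S_0/π) × [bracket] = (2697/π) × 0.862968 = 740.84 W/m².
Ratio Q̄_A / Q̄_B = 602.78 / 740.84 = 0.8136.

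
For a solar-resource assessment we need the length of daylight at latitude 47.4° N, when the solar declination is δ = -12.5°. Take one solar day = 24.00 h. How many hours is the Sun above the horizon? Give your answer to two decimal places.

10.14 h

cos h₀ = −tan ϕ · tan δ = −tan(+47.4°) × tan(-12.500°) = 0.2411, so h₀ = 1.3273 rad = 76.05°.
Daylight = 2h₀/(2π) × 24.00 h = (1.3273/π) × 24.00 = 10.14 h.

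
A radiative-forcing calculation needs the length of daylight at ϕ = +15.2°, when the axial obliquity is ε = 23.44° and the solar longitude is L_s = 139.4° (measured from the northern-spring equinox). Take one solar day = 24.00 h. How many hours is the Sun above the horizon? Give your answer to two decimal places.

12.56 h

Solar declination: sin δ = sin ε · sin L_s = sin 23.44° × sin 139.4° = 0.25887, so δ = +15.003°.
cos h₀ = −tan ϕ · tan δ = −tan(+15.2°) × tan(+15.003°) = -0.0728, so h₀ = 1.6437 rad = 94.18°.
Daylight = 2h₀/(2π) × 24.00 h = (1.6437/π) × 24.00 = 12.56 h.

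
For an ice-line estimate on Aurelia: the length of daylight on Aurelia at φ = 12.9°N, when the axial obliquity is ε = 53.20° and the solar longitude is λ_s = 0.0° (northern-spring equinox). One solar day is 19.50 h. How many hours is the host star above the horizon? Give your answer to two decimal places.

9.75 h

Solar declination: sin δ = sin ε · sin λ_s = sin 53.20° × sin 0.0° = 0.00000, so δ = +0.000°.
cos H₀ = −tan φ · tan δ = −tan(+12.9°) × tan(+0.000°) = -0.0000, so H₀ = 1.5708 rad = 90.00°.
Daylight = 2H₀/(2π) × 19.50 h = (1.5708/π) × 19.50 = 9.75 h.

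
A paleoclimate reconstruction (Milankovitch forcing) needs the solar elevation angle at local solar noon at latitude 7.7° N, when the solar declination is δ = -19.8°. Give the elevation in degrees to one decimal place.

62.5°

At local noon the hour angle is zero, so the zenith angle equals |φ − δ| = |+7.7° − (-19.800°)| = 27.500°.
Elevation = 90° − 27.500° = 62.5°.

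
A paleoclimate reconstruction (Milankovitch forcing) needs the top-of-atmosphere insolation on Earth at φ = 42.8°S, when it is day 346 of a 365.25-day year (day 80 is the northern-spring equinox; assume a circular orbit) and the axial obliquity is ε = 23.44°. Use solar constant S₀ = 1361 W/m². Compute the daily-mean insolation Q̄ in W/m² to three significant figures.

Solar longitude: λ_s = 360° × (346 − 80)/365.25 = 262.177°.
sin δ = sin 23.44° × sin 262.177° = -0.39409, so δ = -23.209°.
cos H₀ = −tan(-42.8°) tan(-23.209°) = -0.3971, H₀ = 1.9791 rad.
Bracket: H₀ sin φ sin δ + cos φ cos δ sin H₀ = 1.9791×-0.67944×-0.39409 + 0.73373×0.91907×0.91779 = 0.529925 + 0.618911 = 1.148836.
Q̄ = (S₀/π) × [bracket] = (1361/π) × 1.148836 = 497.7 W/m².

Q̄ ≈ 498 W/m²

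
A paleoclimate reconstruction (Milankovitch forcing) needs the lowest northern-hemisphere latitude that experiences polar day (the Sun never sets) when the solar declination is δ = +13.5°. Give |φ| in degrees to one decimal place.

Polar day requires cos H₀ = −tan φ tan δ ≤ −1, i.e. tan φ tan δ ≥ 1.
The boundary is |tan φ| · |tan δ| = 1, so |φ| = 90° − |δ| = 90° − 13.5° = 76.5° in the northern hemisphere.

|φ| = 76.5°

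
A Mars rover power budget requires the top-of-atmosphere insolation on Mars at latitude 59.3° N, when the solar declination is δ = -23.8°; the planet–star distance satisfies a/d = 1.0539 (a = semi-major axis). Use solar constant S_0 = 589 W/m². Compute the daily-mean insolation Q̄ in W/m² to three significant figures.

cos h₀ = −tan(+59.3°) tan(-23.800°) = 0.7428, h₀ = 0.7335 rad.
Bracket: h₀ sin ϕ sin δ + cos ϕ cos δ sin h₀ = 0.7335×0.85985×-0.40355 + 0.51054×0.91496×0.66949 = -0.254519 + 0.312735 = 0.058216.
Inverse-square distance factor (a/d)² = 1.0539² = 1.110705.
Q̄ = (S_0/π) × 1.110705 × [bracket] = (589/π) × 1.110705 × 0.058216 = 12.12 W/m².

Q̄ ≈ 12.1 W/m²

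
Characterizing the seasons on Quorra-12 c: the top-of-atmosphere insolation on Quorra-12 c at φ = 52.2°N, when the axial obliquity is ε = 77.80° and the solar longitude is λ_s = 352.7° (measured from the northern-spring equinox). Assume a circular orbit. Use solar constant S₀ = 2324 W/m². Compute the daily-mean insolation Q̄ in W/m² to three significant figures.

Q̄ ≈ 342 W/m²

Solar declination: sin δ = sin ε · sin λ_s = sin 77.80° × sin 352.7° = -0.12419, so δ = -7.134°.
cos H₀ = −tan(+52.2°) tan(-7.134°) = 0.1614, H₀ = 1.4087 rad.
Bracket: H₀ sin φ sin δ + cos φ cos δ sin H₀ = 1.4087×0.79016×-0.12419 + 0.61291×0.99226×0.98690 = -0.138236 + 0.600199 = 0.461963.
Q̄ = (S₀/π) × [bracket] = (2324/π) × 0.461963 = 341.7 W/m².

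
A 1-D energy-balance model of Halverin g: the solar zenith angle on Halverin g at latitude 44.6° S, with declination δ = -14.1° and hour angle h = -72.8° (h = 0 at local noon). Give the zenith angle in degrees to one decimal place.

cos θ_z = sin ϕ sin δ + cos ϕ cos δ cos h = 0.171055 + 0.204208 = 0.375263.
θ_z = arccos(0.375263) = 68.0°.

θ_z = 68.0°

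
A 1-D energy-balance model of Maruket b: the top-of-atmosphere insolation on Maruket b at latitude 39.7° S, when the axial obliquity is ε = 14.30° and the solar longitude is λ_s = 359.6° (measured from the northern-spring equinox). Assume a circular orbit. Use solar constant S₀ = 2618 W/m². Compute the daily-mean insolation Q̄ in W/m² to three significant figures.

Solar declination: sin δ = sin ε · sin λ_s = sin 14.30° × sin 359.6° = -0.00172, so δ = -0.099°.
cos H₀ = −tan(-39.7°) tan(-0.099°) = -0.0014, H₀ = 1.5722 rad.
Bracket: H₀ sin φ sin δ + cos φ cos δ sin H₀ = 1.5722×-0.63877×-0.00172 + 0.76940×1.00000×1.00000 = 0.001727 + 0.769400 = 0.771127.
Q̄ = (S₀/π) × [bracket] = (2618/π) × 0.771127 = 642.6 W/m².

Q̄ ≈ 643 W/m²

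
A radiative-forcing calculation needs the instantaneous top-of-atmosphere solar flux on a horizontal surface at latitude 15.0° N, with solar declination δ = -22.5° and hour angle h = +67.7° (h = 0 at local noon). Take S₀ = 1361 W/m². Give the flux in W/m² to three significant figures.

cos θ_z = sin φ sin δ + cos φ cos δ cos h = -0.099046 + 0.338626 = 0.239580.
Flux = S₀ · cos θ_z = 1361 × 0.239580 = 326.1 W/m².

326 W/m²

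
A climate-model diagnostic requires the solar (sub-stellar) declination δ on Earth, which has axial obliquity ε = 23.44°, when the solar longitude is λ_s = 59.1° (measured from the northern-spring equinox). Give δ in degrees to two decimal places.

sin δ = sin ε · sin λ_s = sin 23.44° × sin 59.1° = 0.341328.
δ = arcsin(0.341328) = +19.96°.

δ = +19.96°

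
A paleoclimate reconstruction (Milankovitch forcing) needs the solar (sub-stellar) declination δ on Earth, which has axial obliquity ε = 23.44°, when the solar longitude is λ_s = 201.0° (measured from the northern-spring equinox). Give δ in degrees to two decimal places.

sin δ = sin ε · sin λ_s = sin 23.44° × sin 201.0° = -0.142555.
δ = arcsin(-0.142555) = -8.20°.

δ = -8.20°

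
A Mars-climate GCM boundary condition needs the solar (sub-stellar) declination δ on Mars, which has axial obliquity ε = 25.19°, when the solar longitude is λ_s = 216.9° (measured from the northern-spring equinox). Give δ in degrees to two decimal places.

sin δ = sin ε · sin λ_s = sin 25.19° × sin 216.9° = -0.255552.
δ = arcsin(-0.255552) = -14.81°.

δ = -14.81°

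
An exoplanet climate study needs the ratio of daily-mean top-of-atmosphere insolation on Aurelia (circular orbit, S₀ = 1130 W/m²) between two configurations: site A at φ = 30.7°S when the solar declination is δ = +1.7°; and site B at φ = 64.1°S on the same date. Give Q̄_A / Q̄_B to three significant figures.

Q̄_A / Q̄_B ≈ 2.11

— Configuration A (φ=-30.7°):
cos H₀ = −tan(-30.7°) tan(+1.700°) = 0.0176, H₀ = 1.5532 rad.
Bracket: H₀ sin φ sin δ + cos φ cos δ sin H₀ = 1.5532×-0.51054×0.02967 + 0.85985×0.99956×0.99984 = -0.023527 + 0.859334 = 0.835807.
Q̄ = (S₀/π) × [bracket] = (1130/π) × 0.835807 = 300.63 W/m².
— Configuration B (φ=-64.1°):
cos H₀ = −tan(-64.1°) tan(+1.700°) = 0.0611, H₀ = 1.5096 rad.
Bracket: H₀ sin φ sin δ + cos φ cos δ sin H₀ = 1.5096×-0.89956×0.02967 + 0.43680×0.99956×0.99813 = -0.040291 + 0.435791 = 0.395500.
Q̄ = (S₀/π) × [bracket] = (1130/π) × 0.395500 = 142.26 W/m².
Ratio Q̄_A / Q̄_B = 300.63 / 142.26 = 2.113.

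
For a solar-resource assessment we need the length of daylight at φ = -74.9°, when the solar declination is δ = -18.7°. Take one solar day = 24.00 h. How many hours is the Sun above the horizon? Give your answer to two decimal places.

24.00 h

Sunrise equation: cos H₀ = −tan φ · tan δ = -1.2545 ≤ −1, so the Sun never sets (polar day) and H₀ = π.
Daylight = 2H₀/(2π) × 24.00 h = (3.1416/π) × 24.00 = 24.00 h.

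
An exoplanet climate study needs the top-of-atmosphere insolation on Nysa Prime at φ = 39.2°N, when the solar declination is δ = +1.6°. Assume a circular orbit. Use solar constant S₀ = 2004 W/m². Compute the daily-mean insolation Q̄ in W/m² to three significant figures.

cos H₀ = −tan(+39.2°) tan(+1.600°) = -0.0228, H₀ = 1.5936 rad.
Bracket: H₀ sin φ sin δ + cos φ cos δ sin H₀ = 1.5936×0.63203×0.02792 + 0.77494×0.99961×0.99974 = 0.028121 + 0.774436 = 0.802557.
Q̄ = (S₀/π) × [bracket] = (2004/π) × 0.802557 = 511.9 W/m².

Q̄ ≈ 512 W/m²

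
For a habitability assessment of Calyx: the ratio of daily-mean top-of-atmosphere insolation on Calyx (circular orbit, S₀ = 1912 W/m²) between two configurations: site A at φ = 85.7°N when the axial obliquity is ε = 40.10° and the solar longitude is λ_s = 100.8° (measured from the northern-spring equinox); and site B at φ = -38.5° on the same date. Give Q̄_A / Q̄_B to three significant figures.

Q̄_A / Q̄_B ≈ 16.4

— Configuration A (φ=+85.7°):
Solar declination: sin δ = sin ε · sin λ_s = sin 40.10° × sin 100.8° = 0.63271, so δ = +39.251°.
cos H₀ = −tan(+85.7°) tan(+39.251°) = -10.8665 ≤ −1 ⇒ polar day, H₀ = π.
Bracket: H₀ sin φ sin δ + cos φ cos δ sin H₀ = 3.1416×0.99719×0.63271 + 0.07498×0.77439×0.00000 = 1.982136 + 0.000000 = 1.982136.
Q̄ = (S₀/π) × [bracket] = (1912/π) × 1.982136 = 1206.3 W/m².
— Configuration B (φ=-38.5°):
cos H₀ = −tan(-38.5°) tan(+39.251°) = 0.6499, H₀ = 0.8633 rad.
Bracket: H₀ sin φ sin δ + cos φ cos δ sin H₀ = 0.8633×-0.62251×0.63271 + 0.78261×0.77439×0.76001 = -0.340027 + 0.460601 = 0.120574.
Q̄ = (S₀/π) × [bracket] = (1912/π) × 0.120574 = 73.382 W/m².
Ratio Q̄_A / Q̄_B = 1206.3 / 73.382 = 16.44.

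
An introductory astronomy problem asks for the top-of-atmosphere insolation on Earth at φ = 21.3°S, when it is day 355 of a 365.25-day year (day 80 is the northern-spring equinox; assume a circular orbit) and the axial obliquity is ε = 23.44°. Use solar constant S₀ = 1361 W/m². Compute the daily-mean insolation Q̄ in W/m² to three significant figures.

Solar longitude: λ_s = 360° × (355 − 80)/365.25 = 271.047°.
sin δ = sin 23.44° × sin 271.047° = -0.39772, so δ = -23.436°.
cos H₀ = −tan(-21.3°) tan(-23.436°) = -0.1690, H₀ = 1.7406 rad.
Bracket: H₀ sin φ sin δ + cos φ cos δ sin H₀ = 1.7406×-0.36325×-0.39772 + 0.93169×0.91751×0.98561 = 0.251468 + 0.842534 = 1.094002.
Q̄ = (S₀/π) × [bracket] = (1361/π) × 1.094002 = 473.9 W/m².

Q̄ ≈ 474 W/m²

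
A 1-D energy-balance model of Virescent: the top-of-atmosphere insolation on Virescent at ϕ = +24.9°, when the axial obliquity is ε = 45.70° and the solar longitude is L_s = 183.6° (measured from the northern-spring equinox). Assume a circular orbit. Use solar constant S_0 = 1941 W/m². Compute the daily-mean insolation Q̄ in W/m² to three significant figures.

Q̄ ≈ 542 W/m²

Solar declination: sin δ = sin ε · sin L_s = sin 45.70° × sin 183.6° = -0.04494, so δ = -2.576°.
cos h₀ = −tan(+24.9°) tan(-2.576°) = 0.0209, h₀ = 1.5499 rad.
Bracket: h₀ sin ϕ sin δ + cos ϕ cos δ sin h₀ = 1.5499×0.42104×-0.04494 + 0.90704×0.99899×0.99978 = -0.029326 + 0.905925 = 0.876599.
Q̄ = (S_0/π) × [bracket] = (1941/π) × 0.876599 = 541.6 W/m².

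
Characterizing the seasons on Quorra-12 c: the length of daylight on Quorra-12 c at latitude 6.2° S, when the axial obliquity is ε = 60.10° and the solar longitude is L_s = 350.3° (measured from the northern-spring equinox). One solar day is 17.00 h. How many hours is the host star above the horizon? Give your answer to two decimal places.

Solar declination: sin δ = sin ε · sin L_s = sin 60.10° × sin 350.3° = -0.14606, so δ = -8.399°.
cos h₀ = −tan ϕ · tan δ = −tan(-6.2°) × tan(-8.399°) = -0.0160, so h₀ = 1.5868 rad = 90.92°.
Daylight = 2h₀/(2π) × 17.00 h = (1.5868/π) × 17.00 = 8.59 h.

8.59 h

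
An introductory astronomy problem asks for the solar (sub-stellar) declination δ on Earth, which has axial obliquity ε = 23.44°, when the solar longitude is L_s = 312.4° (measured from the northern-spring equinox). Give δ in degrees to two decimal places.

δ = -17.08°

sin δ = sin ε · sin L_s = sin 23.44° × sin 312.4° = -0.293749.
δ = arcsin(-0.293749) = -17.08°.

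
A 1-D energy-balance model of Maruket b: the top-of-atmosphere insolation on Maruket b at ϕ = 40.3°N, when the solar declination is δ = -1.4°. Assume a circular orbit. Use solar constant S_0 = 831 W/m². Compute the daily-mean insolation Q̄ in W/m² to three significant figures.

cos h₀ = −tan(+40.3°) tan(-1.400°) = 0.0207, h₀ = 1.5501 rad.
Bracket: h₀ sin ϕ sin δ + cos ϕ cos δ sin h₀ = 1.5501×0.64679×-0.02443 + 0.76267×0.99970×0.99979 = -0.024493 + 0.762281 = 0.737788.
Q̄ = (S_0/π) × [bracket] = (831/π) × 0.737788 = 195.2 W/m².

Q̄ ≈ 195 W/m²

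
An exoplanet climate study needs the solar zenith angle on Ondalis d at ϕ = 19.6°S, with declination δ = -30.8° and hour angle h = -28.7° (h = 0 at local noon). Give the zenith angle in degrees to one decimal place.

cos θ_z = sin ϕ sin δ + cos ϕ cos δ cos h = 0.171766 + 0.709778 = 0.881544.
θ_z = arccos(0.881544) = 28.2°.

θ_z = 28.2°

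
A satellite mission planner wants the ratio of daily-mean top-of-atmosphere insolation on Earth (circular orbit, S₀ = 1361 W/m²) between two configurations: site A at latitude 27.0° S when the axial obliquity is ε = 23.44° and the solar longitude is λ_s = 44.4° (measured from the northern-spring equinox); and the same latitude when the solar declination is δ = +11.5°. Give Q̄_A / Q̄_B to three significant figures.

Q̄_A / Q̄_B ≈ 0.906

— Configuration A (φ=-27.0°):
Solar declination: sin δ = sin ε · sin λ_s = sin 23.44° × sin 44.4° = 0.27832, so δ = +16.160°.
cos H₀ = −tan(-27.0°) tan(+16.160°) = 0.1476, H₀ = 1.4226 rad.
Bracket: H₀ sin φ sin δ + cos φ cos δ sin H₀ = 1.4226×-0.45399×0.27832 + 0.89101×0.96049×0.98904 = -0.179752 + 0.846427 = 0.666675.
Q̄ = (S₀/π) × [bracket] = (1361/π) × 0.666675 = 288.82 W/m².
— Configuration B (φ=-27.0°):
cos H₀ = −tan(-27.0°) tan(+11.500°) = 0.1037, H₀ = 1.4669 rad.
Bracket: H₀ sin φ sin δ + cos φ cos δ sin H₀ = 1.4669×-0.45399×0.19937 + 0.89101×0.97992×0.99461 = -0.132772 + 0.868412 = 0.735640.
Q̄ = (S₀/π) × [bracket] = (1361/π) × 0.735640 = 318.69 W/m².
Ratio Q̄_A / Q̄_B = 288.82 / 318.69 = 0.9063.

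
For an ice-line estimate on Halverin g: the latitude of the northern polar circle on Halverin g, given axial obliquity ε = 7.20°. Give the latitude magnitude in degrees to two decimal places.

The polar circle is the lowest latitude that experiences at least one full rotation of continuous daylight at the northern-summer solstice; it lies at |φ| = 90° − ε = 90° − 7.20° = 82.80°.

82.80°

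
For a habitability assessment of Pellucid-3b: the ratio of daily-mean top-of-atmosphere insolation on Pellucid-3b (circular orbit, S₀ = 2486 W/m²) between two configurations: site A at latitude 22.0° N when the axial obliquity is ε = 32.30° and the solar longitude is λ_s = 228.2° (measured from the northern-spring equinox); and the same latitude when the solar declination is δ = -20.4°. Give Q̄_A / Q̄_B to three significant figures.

— Configuration A (φ=+22.0°):
Solar declination: sin δ = sin ε · sin λ_s = sin 32.30° × sin 228.2° = -0.39835, so δ = -23.475°.
cos H₀ = −tan(+22.0°) tan(-23.475°) = 0.1755, H₀ = 1.3944 rad.
Bracket: H₀ sin φ sin δ + cos φ cos δ sin H₀ = 1.3944×0.37461×-0.39835 + 0.92718×0.91723×0.98449 = -0.208081 + 0.837247 = 0.629166.
Q̄ = (S₀/π) × [bracket] = (2486/π) × 0.629166 = 497.87 W/m².
— Configuration B (φ=+22.0°):
cos H₀ = −tan(+22.0°) tan(-20.400°) = 0.1503, H₀ = 1.4200 rad.
Bracket: H₀ sin φ sin δ + cos φ cos δ sin H₀ = 1.4200×0.37461×-0.34857 + 0.92718×0.93728×0.98865 = -0.185420 + 0.859164 = 0.673744.
Q̄ = (S₀/π) × [bracket] = (2486/π) × 0.673744 = 533.15 W/m².
Ratio Q̄_A / Q̄_B = 497.87 / 533.15 = 0.9338.

Q̄_A / Q̄_B ≈ 0.934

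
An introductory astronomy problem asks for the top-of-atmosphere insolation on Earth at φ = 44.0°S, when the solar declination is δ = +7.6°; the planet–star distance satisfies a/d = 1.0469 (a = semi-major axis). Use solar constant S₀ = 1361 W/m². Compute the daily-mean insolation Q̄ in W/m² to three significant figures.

cos H₀ = −tan(-44.0°) tan(+7.600°) = 0.1289, H₀ = 1.4416 rad.
Bracket: H₀ sin φ sin δ + cos φ cos δ sin H₀ = 1.4416×-0.69466×0.13226 + 0.71934×0.99122×0.99166 = -0.132448 + 0.707078 = 0.574630.
Inverse-square distance factor (a/d)² = 1.0469² = 1.096000.
Q̄ = (S₀/π) × 1.096000 × [bracket] = (1361/π) × 1.096000 × 0.574630 = 272.8 W/m².

Q̄ ≈ 273 W/m²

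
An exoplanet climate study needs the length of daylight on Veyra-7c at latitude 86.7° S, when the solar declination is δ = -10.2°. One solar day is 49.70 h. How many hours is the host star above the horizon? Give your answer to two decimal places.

49.70 h

Sunrise equation: cos H₀ = −tan φ · tan δ = -3.1205 ≤ −1, so the host star never sets (polar day) and H₀ = π.
Daylight = 2H₀/(2π) × 49.70 h = (3.1416/π) × 49.70 = 49.70 h.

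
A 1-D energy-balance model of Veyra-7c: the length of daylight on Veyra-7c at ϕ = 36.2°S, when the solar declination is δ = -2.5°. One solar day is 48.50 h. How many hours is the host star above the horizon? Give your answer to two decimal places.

cos h₀ = −tan ϕ · tan δ = −tan(-36.2°) × tan(-2.500°) = -0.0320, so h₀ = 1.6028 rad = 91.83°.
Daylight = 2h₀/(2π) × 48.50 h = (1.6028/π) × 48.50 = 24.74 h.

24.74 h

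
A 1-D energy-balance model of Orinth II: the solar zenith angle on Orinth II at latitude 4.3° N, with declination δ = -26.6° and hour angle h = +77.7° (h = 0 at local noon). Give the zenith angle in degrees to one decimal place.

cos θ_z = sin φ sin δ + cos φ cos δ cos h = -0.033572 + 0.189946 = 0.156374.
θ_z = arccos(0.156374) = 81.0°.

θ_z = 81.0°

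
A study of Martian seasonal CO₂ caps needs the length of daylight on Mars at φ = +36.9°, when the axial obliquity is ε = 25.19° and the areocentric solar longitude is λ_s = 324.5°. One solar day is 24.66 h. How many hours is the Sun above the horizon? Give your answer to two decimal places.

sin δ = sin 25.19° × sin 324.5° = -0.24716, so δ = -14.309°.
cos H₀ = −tan φ · tan δ = −tan(+36.9°) × tan(-14.309°) = 0.1915, so H₀ = 1.3781 rad = 78.96°.
Daylight = 2H₀/(2π) × 24.66 h = (1.3781/π) × 24.66 = 10.82 h.

10.82 h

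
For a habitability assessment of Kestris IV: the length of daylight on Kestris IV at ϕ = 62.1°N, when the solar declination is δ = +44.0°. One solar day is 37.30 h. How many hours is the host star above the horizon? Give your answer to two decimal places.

Sunrise equation: cos h₀ = −tan ϕ · tan δ = -1.8239 ≤ −1, so the host star never sets (polar day) and h₀ = π.
Daylight = 2h₀/(2π) × 37.30 h = (3.1416/π) × 37.30 = 37.30 h.

37.30 h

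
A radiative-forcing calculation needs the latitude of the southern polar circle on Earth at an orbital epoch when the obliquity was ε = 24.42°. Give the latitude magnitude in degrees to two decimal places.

The polar circle is the lowest latitude that experiences at least one full rotation of continuous darkness at the northern-summer solstice; it lies at |ϕ| = 90° − ε = 90° − 24.42° = 65.58°.

65.58°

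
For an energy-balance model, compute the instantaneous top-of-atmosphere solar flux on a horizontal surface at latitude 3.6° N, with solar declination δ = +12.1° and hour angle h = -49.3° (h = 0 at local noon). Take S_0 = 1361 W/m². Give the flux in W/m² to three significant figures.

884 W/m²

cos θ_z = sin ϕ sin δ + cos ϕ cos δ cos h = 0.013162 + 0.636353 = 0.649515.
Flux = S_0 · cos θ_z = 1361 × 0.649515 = 884.0 W/m².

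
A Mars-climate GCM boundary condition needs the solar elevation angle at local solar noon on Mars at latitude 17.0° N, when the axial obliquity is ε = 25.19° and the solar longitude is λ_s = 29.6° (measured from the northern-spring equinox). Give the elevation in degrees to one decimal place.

85.1°

Solar declination: sin δ = sin ε · sin λ_s = sin 25.19° × sin 29.6° = 0.21023, so δ = +12.136°.
At local noon the hour angle is zero, so the zenith angle equals |φ − δ| = |+17.0° − (+12.136°)| = 4.864°.
Elevation = 90° − 4.864° = 85.1°.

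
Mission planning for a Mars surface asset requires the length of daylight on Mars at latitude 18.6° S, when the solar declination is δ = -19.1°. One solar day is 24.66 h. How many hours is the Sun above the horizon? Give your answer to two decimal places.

cos H₀ = −tan φ · tan δ = −tan(-18.6°) × tan(-19.100°) = -0.1165, so H₀ = 1.6876 rad = 96.69°.
Daylight = 2H₀/(2π) × 24.66 h = (1.6876/π) × 24.66 = 13.25 h.

13.25 h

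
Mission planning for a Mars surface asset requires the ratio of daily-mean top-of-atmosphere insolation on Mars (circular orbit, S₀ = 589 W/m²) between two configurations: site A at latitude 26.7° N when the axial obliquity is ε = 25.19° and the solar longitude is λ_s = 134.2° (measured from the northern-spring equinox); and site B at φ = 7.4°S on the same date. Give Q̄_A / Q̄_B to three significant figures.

Q̄_A / Q̄_B ≈ 1.22

— Configuration A (φ=+26.7°):
Solar declination: sin δ = sin ε · sin λ_s = sin 25.19° × sin 134.2° = 0.30513, so δ = +17.766°.
cos H₀ = −tan(+26.7°) tan(+17.766°) = -0.1612, H₀ = 1.7327 rad.
Bracket: H₀ sin φ sin δ + cos φ cos δ sin H₀ = 1.7327×0.44932×0.30513 + 0.89337×0.95231×0.98693 = 0.237555 + 0.839646 = 1.077201.
Q̄ = (S₀/π) × [bracket] = (589/π) × 1.077201 = 201.96 W/m².
— Configuration B (φ=-7.4°):
cos H₀ = −tan(-7.4°) tan(+17.766°) = 0.0416, H₀ = 1.5292 rad.
Bracket: H₀ sin φ sin δ + cos φ cos δ sin H₀ = 1.5292×-0.12880×0.30513 + 0.99167×0.95231×0.99913 = -0.060099 + 0.943556 = 0.883457.
Q̄ = (S₀/π) × [bracket] = (589/π) × 0.883457 = 165.63 W/m².
Ratio Q̄_A / Q̄_B = 201.96 / 165.63 = 1.219.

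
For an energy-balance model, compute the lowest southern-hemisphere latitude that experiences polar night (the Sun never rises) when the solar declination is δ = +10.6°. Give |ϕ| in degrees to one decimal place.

Polar night requires cos h₀ = −tan ϕ tan δ ≥ 1, i.e. tan ϕ tan δ ≤ −1.
The boundary is |tan ϕ| · |tan δ| = 1, so |ϕ| = 90° − |δ| = 90° − 10.6° = 79.4° in the southern hemisphere.

|ϕ| = 79.4°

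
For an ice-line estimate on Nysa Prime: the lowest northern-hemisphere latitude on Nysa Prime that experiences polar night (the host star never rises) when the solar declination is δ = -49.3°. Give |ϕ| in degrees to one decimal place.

Polar night requires cos h₀ = −tan ϕ tan δ ≥ 1, i.e. tan ϕ tan δ ≤ −1.
The boundary is |tan ϕ| · |tan δ| = 1, so |ϕ| = 90° − |δ| = 90° − 49.3° = 40.7° in the northern hemisphere.

|ϕ| = 40.7°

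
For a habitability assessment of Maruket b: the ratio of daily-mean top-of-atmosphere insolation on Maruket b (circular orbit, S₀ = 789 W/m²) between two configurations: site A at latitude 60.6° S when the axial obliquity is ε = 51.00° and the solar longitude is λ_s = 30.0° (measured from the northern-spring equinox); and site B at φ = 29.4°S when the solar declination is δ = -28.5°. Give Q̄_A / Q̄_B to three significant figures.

Q̄_A / Q̄_B ≈ 0.0466

— Configuration A (φ=-60.6°):
Solar declination: sin δ = sin ε · sin λ_s = sin 51.00° × sin 30.0° = 0.38857, so δ = +22.866°.
cos H₀ = −tan(-60.6°) tan(+22.866°) = 0.7484, H₀ = 0.7251 rad.
Bracket: H₀ sin φ sin δ + cos φ cos δ sin H₀ = 0.7251×-0.87121×0.38857 + 0.49090×0.92142×0.66323 = -0.245465 + 0.299996 = 0.054531.
Q̄ = (S₀/π) × [bracket] = (789/π) × 0.054531 = 13.695 W/m².
— Configuration B (φ=-29.4°):
cos H₀ = −tan(-29.4°) tan(-28.500°) = -0.3059, H₀ = 1.8817 rad.
Bracket: H₀ sin φ sin δ + cos φ cos δ sin H₀ = 1.8817×-0.49090×-0.47716 + 0.87121×0.87882×0.95205 = 0.440765 + 0.728924 = 1.169689.
Q̄ = (S₀/π) × [bracket] = (789/π) × 1.169689 = 293.76 W/m².
Ratio Q̄_A / Q̄_B = 13.695 / 293.76 = 0.04662.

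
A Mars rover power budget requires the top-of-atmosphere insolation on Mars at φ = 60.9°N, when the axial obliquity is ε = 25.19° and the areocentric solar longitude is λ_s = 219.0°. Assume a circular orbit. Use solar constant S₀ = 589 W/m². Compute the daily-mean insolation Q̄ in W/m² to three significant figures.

Q̄ ≈ 30.1 W/m²

sin δ = sin 25.19° × sin 219.0° = -0.26785, so δ = -15.537°.
cos H₀ = −tan(+60.9°) tan(-15.537°) = 0.4995, H₀ = 1.0478 rad.
Bracket: H₀ sin φ sin δ + cos φ cos δ sin H₀ = 1.0478×0.87377×-0.26785 + 0.48634×0.96346×0.86632 = -0.245226 + 0.405931 = 0.160705.
Q̄ = (S₀/π) × [bracket] = (589/π) × 0.160705 = 30.13 W/m².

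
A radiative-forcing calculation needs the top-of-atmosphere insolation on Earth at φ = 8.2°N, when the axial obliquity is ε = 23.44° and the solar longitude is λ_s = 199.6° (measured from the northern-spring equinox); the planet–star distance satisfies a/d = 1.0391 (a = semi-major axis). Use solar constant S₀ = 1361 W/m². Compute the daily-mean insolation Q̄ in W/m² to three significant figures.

Q̄ ≈ 445 W/m²

Solar declination: sin δ = sin ε · sin λ_s = sin 23.44° × sin 199.6° = -0.13344, so δ = -7.668°.
cos H₀ = −tan(+8.2°) tan(-7.668°) = 0.0194, H₀ = 1.5514 rad.
Bracket: H₀ sin φ sin δ + cos φ cos δ sin H₀ = 1.5514×0.14263×-0.13344 + 0.98978×0.99106×0.99981 = -0.029527 + 0.980745 = 0.951218.
Inverse-square distance factor (a/d)² = 1.0391² = 1.079729.
Q̄ = (S₀/π) × 1.079729 × [bracket] = (1361/π) × 1.079729 × 0.951218 = 444.9 W/m².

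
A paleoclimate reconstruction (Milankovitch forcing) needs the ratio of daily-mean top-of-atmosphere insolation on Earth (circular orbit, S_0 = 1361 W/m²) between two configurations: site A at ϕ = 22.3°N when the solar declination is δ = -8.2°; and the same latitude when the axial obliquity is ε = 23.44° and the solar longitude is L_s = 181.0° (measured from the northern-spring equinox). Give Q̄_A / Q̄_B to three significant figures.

Q̄_A / Q̄_B ≈ 0.904

— Configuration A (ϕ=+22.3°):
cos h₀ = −tan(+22.3°) tan(-8.200°) = 0.0591, h₀ = 1.5117 rad.
Bracket: h₀ sin ϕ sin δ + cos ϕ cos δ sin h₀ = 1.5117×0.37946×-0.14263 + 0.92521×0.98978×0.99825 = -0.081817 + 0.914152 = 0.832335.
Q̄ = (S_0/π) × [bracket] = (1361/π) × 0.832335 = 360.58 W/m².
— Configuration B (ϕ=+22.3°):
Solar declination: sin δ = sin ε · sin L_s = sin 23.44° × sin 181.0° = -0.00694, so δ = -0.398°.
cos h₀ = −tan(+22.3°) tan(-0.398°) = 0.0028, h₀ = 1.5679 rad.
Bracket: h₀ sin ϕ sin δ + cos ϕ cos δ sin h₀ = 1.5679×0.37946×-0.00694 + 0.92521×0.99998×1.00000 = -0.004129 + 0.925191 = 0.921062.
Q̄ = (S_0/π) × [bracket] = (1361/π) × 0.921062 = 399.02 W/m².
Ratio Q̄_A / Q̄_B = 360.58 / 399.02 = 0.9037.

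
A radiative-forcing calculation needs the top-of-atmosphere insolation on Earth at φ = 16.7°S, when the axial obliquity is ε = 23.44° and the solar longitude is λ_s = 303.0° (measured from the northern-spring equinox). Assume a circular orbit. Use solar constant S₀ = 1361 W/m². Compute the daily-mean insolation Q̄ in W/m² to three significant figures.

Solar declination: sin δ = sin ε · sin λ_s = sin 23.44° × sin 303.0° = -0.33361, so δ = -19.488°.
cos H₀ = −tan(-16.7°) tan(-19.488°) = -0.1062, H₀ = 1.6772 rad.
Bracket: H₀ sin φ sin δ + cos φ cos δ sin H₀ = 1.6772×-0.28736×-0.33361 + 0.95782×0.94271×0.99435 = 0.160787 + 0.897845 = 1.058632.
Q̄ = (S₀/π) × [bracket] = (1361/π) × 1.058632 = 458.6 W/m².

Q̄ ≈ 459 W/m²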